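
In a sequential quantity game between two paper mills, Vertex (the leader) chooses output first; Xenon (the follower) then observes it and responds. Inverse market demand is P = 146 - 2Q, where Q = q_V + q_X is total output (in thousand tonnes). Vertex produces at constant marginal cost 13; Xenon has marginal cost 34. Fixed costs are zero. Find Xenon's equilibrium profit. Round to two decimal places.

153.13

Solve by backward induction. Given q_V, the follower Xenon maximises π_X = (146 - 2q_V - 2q_X)q_X - 34q_X.
Setting the follower's marginal profit to zero, 112 - 2q_V - 4q_X = 0, i.e. q_X = (112 - 2q_V)/4.
The leader anticipates this reaction. Substituting into P = 146 - 2Q gives P = 90 - q_V, so π_V = (90 - q_V)q_V - 13q_V.
Maximising: ∂π_V/∂q_V = 77 - 2q_V = 0, giving q_V = 77/2.
Then q_X = (112 - 2·(77/2))/4 = 35/4.
Price P = 146 - 2·(189/4) = 103/2.
Xenon's profit: (103/2 - 34)·(35/4) = 1225/8.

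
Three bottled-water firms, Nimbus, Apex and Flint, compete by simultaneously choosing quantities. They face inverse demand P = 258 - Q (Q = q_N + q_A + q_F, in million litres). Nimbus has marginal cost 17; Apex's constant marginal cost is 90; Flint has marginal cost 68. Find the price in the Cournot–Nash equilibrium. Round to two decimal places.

108.25

Nimbus's profit: π_N = (258 - Q)q_N - (17q_N). Setting ∂π_N/∂q_N = 0: 241 - 2q_N - (q_A + q_F) = 0.
Apex's first-order condition: 168 - 2q_A - (q_N + q_F) = 0.
Flint's first-order condition: 190 - 2q_F - (q_N + q_A) = 0.
Summing all 3 equations gives 599 − 4Q = 0, hence Q = 599/4.
Back-substituting: q_N = (241 − 599/4) = 365/4, q_A = (168 − 599/4) = 73/4, q_F = (190 − 599/4) = 161/4.
Total output Q = 599/4, so price P = 258 - 599/4 = 433/4.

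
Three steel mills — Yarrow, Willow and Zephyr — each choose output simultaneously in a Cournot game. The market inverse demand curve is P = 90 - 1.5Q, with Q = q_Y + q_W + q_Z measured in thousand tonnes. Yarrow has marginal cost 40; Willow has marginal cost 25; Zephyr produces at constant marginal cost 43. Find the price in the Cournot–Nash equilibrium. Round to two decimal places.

Yarrow's profit: π_Y = (90 - 1.5Q)q_Y - (40q_Y). Setting ∂π_Y/∂q_Y = 0: 50 - 3q_Y - (3/2)(q_W + q_Z) = 0.
Willow's first-order condition: 65 - 3q_W - (3/2)(q_Y + q_Z) = 0.
Zephyr's profit: π_Z = (90 - 1.5Q)q_Z - (43q_Z). Setting ∂π_Z/∂q_Z = 0: 47 - 3q_Z - (3/2)(q_Y + q_W) = 0.
Summing all 3 equations gives 162 − 6Q = 0, hence Q = 27.
Back-substituting: q_Y = (50 − 81/2)/(3/2) = 19/3, q_W = (65 − 81/2)/(3/2) = 49/3, q_Z = (47 − 81/2)/(3/2) = 13/3.
Total output Q = 27, so price P = 90 - (3/2)·27 = 99/2.

49.50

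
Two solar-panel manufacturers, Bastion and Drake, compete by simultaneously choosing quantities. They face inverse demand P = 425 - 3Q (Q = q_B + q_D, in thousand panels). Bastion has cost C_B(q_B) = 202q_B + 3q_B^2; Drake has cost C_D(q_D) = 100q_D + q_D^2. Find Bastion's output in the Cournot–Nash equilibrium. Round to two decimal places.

9.30

Bastion's profit: π_B = (425 - 3Q)q_B - (202q_B + 3q_B²). Setting ∂π_B/∂q_B = 0: 223 - 12q_B - 3(q_D) = 0.
Drake's first-order condition: 325 - 8q_D - 3(q_B) = 0.
So q_B = (223 - 3q_D)/12 and q_D = (325 - 3q_B)/8.
Substituting one into the other gives q_B = 809/87 and q_D = 1077/29.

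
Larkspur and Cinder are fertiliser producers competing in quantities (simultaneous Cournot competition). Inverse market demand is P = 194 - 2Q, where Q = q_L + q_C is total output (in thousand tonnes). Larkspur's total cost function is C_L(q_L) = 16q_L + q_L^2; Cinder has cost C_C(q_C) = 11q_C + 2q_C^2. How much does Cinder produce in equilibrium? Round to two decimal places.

Larkspur's profit: π_L = (194 - 2Q)q_L - (16q_L + q_L²). Setting ∂π_L/∂q_L = 0: 178 - 6q_L - 2(q_C) = 0.
Cinder's first-order condition: 183 - 8q_C - 2(q_L) = 0.
Best responses: q_L = (178 - 2q_C)/6, q_C = (183 - 2q_L)/8.
Solving the pair: q_L = 529/22, q_C = 371/22.

16.86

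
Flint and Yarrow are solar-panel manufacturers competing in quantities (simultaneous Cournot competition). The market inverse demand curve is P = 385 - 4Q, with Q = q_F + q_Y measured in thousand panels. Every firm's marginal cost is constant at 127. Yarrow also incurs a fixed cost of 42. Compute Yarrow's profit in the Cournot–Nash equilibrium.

A representative firm's profit is π_i = q_i(385 - 4Q) - 127q_i.
Setting ∂π_i/∂q_i = 0 with rivals' quantities fixed: 258 - 8q_i - 4q_j = 0.
By symmetry each firm produces the same amount; substituting q_j = q_i yields q_i = 258/12 = 43/2.
Price P = 385 - 4·43 = 213.
Yarrow's profit: (213 - 127)·(43/2) - 42 = 1807.

1807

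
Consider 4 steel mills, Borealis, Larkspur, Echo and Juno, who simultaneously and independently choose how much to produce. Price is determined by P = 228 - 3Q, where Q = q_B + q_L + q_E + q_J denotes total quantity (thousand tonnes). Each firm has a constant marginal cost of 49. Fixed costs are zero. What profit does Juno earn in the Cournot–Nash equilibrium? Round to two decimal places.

427.21

Each firm earns π_i = (228 - 3Q)q_i - 49q_i.
Setting ∂π_i/∂q_i = 0 with rivals' quantities fixed: 179 - 6q_i - 3·Σ_{j≠i} q_j = 0.
With identical firms every q_j equals q_i, so Σ_{j≠i} q_j = 3q_i and 179 = 15q_i, giving q_i = 179/15.
Price P = 228 - 3·(716/15) = 424/5.
Juno's profit: (424/5 - 49)·(179/15) = 427.2133.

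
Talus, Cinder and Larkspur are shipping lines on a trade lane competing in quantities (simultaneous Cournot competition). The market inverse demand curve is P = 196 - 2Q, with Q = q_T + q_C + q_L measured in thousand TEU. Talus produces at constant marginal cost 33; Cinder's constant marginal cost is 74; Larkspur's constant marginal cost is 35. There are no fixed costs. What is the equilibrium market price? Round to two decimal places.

84.50

Talus's profit: π_T = (196 - 2Q)q_T - (33q_T). Setting ∂π_T/∂q_T = 0: 163 - 4q_T - 2(q_C + q_L) = 0.
Cinder's first-order condition: 122 - 4q_C - 2(q_T + q_L) = 0.
Larkspur's profit: π_L = (196 - 2Q)q_L - (35q_L). Setting ∂π_L/∂q_L = 0: 161 - 4q_L - 2(q_T + q_C) = 0.
Adding the 3 first-order conditions: 446 − 8Q = 0, so Q = 223/4.
Back-substituting: q_T = (163 − 223/2)/2 = 103/4, q_C = (122 − 223/2)/2 = 21/4, q_L = (161 − 223/2)/2 = 99/4.
Total output Q = 223/4, so price P = 196 - 2·(223/4) = 169/2.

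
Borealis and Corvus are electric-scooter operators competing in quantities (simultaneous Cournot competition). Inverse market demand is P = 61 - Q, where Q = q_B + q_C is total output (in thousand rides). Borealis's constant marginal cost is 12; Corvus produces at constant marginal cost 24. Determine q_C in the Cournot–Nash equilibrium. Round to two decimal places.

8.33

Borealis's profit: π_B = (61 - Q)q_B - (12q_B). Setting ∂π_B/∂q_B = 0: 49 - 2q_B - (q_C) = 0.
Corvus's first-order condition: 37 - 2q_C - (q_B) = 0.
So q_B = (49 - q_C)/2 and q_C = (37 - q_B)/2.
Solving the pair: q_B = 61/3, q_C = 25/3.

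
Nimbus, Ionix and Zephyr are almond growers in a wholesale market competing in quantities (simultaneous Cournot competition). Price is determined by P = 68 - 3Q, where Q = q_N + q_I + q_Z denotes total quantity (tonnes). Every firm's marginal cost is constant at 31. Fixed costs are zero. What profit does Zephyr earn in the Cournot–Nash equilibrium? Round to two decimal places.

28.52

Each firm earns π_i = (68 - 3Q)q_i - 31q_i.
Setting ∂π_i/∂q_i = 0 with rivals' quantities fixed: 37 - 6q_i - 3·Σ_{j≠i} q_j = 0.
With identical firms every q_j equals q_i, so Σ_{j≠i} q_j = 2q_i and 37 = 12q_i, giving q_i = 37/12.
Price P = 68 - 3·(37/4) = 161/4.
Zephyr's profit: (161/4 - 31)·(37/12) = 1369/48.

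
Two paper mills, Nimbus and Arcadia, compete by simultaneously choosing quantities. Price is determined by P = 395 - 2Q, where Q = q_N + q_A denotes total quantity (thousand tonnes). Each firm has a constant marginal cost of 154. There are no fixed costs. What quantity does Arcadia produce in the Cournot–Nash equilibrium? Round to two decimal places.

40.17

Each firm earns π_i = (395 - 2Q)q_i - 154q_i.
Setting ∂π_i/∂q_i = 0 with rivals' quantities fixed: 241 - 4q_i - 2q_j = 0.
By symmetry each firm produces the same amount; substituting q_j = q_i yields q_i = 241/6.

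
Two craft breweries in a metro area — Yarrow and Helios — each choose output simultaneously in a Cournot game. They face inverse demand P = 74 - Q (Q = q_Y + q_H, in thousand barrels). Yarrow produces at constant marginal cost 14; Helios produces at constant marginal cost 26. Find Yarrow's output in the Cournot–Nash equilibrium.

Yarrow's profit: π_Y = (74 - Q)q_Y - (14q_Y). Setting ∂π_Y/∂q_Y = 0: 60 - 2q_Y - (q_H) = 0.
Helios's profit: π_H = (74 - Q)q_H - (26q_H). Setting ∂π_H/∂q_H = 0: 48 - 2q_H - (q_Y) = 0.
Rearranging gives the reaction functions q_Y = (60 - q_H)/2 and q_H = (48 - q_Y)/2.
Solving the pair: q_Y = 24, q_H = 12.

24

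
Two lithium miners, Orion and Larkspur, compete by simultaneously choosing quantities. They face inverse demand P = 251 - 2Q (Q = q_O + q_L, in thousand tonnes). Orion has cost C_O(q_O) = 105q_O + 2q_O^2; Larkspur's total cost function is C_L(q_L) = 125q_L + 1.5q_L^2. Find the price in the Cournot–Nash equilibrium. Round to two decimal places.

Orion's profit: π_O = (251 - 2Q)q_O - (105q_O + 2q_O²). Setting ∂π_O/∂q_O = 0: 146 - 8q_O - 2(q_L) = 0.
Larkspur's profit: π_L = (251 - 2Q)q_L - (125q_L + (3/2)q_L²). Setting ∂π_L/∂q_L = 0: 126 - 7q_L - 2(q_O) = 0.
Best responses: q_O = (146 - 2q_L)/8, q_L = (126 - 2q_O)/7.
Solving the pair: q_O = 385/26, q_L = 179/13.
Total output Q = 743/26, so price P = 251 - 2·(743/26) = 193.8462.

193.85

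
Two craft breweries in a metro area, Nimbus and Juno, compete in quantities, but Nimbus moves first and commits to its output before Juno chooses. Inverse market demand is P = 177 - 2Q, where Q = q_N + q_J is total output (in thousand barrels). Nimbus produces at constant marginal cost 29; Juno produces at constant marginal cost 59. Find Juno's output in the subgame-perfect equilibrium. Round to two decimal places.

The follower Juno best-responds to any q_N: π_J = (177 - 2Q)q_J - 59q_J.
∂π_J/∂q_J = 118 - 2q_N - 4q_J = 0 gives the reaction function q_J = (118 - 2q_N)/4.
Nimbus substitutes q_J(q_N) into its own profit: π_N = q_N(177 - 2q_N - (118 - 2q_N)/2) - 29q_N = (118 - q_N)q_N - 29q_N.
Leader FOC: 89 - 2q_N = 0, so q_N = 89/2.
Then q_J = (118 - 2·(89/2))/4 = 29/4.

7.25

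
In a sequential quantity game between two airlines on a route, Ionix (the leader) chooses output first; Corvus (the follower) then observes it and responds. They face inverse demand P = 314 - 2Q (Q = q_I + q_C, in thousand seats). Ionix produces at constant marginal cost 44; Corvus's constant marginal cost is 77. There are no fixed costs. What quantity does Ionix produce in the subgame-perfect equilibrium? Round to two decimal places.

Solve by backward induction. Given q_I, the follower Corvus maximises π_C = (314 - 2q_I - 2q_C)q_C - 77q_C.
Follower FOC: 237 - 2q_I - 4q_C = 0, so q_C(q_I) = (237 - 2q_I)/4.
The leader anticipates this reaction. Substituting into P = 314 - 2Q gives P = 391/2 - q_I, so π_I = (391/2 - q_I)q_I - 44q_I.
The leader's first-order condition 303/2 - 2q_I = 0 yields q_I = 303/4.
Then q_C = (237 - 2·(303/4))/4 = 171/8.

75.75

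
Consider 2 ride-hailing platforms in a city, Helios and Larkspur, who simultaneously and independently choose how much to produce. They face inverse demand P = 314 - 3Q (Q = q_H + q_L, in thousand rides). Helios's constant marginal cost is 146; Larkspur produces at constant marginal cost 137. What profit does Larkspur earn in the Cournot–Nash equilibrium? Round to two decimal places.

Helios's profit: π_H = (314 - 3Q)q_H - (146q_H). Setting ∂π_H/∂q_H = 0: 168 - 6q_H - 3(q_L) = 0.
Larkspur's profit: π_L = (314 - 3Q)q_L - (137q_L). Setting ∂π_L/∂q_L = 0: 177 - 6q_L - 3(q_H) = 0.
Rearranging gives the reaction functions q_H = (168 - 3q_L)/6 and q_L = (177 - 3q_H)/6.
Substituting one into the other gives q_H = 53/3 and q_L = 62/3.
Price P = 314 - 3·(115/3) = 199.
Larkspur's profit: (199 - 137)·(62/3) = 1281.3333.

1281.33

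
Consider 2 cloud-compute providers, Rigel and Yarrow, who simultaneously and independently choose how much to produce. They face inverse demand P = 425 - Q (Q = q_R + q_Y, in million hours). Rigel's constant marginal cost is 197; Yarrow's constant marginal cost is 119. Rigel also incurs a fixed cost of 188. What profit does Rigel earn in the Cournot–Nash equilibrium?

2312

Rigel's profit: π_R = (425 - Q)q_R - (197q_R). Setting ∂π_R/∂q_R = 0: 228 - 2q_R - (q_Y) = 0.
Yarrow's profit: π_Y = (425 - Q)q_Y - (119q_Y). Setting ∂π_Y/∂q_Y = 0: 306 - 2q_Y - (q_R) = 0.
Rearranging gives the reaction functions q_R = (228 - q_Y)/2 and q_Y = (306 - q_R)/2.
Solving the pair: q_R = 50, q_Y = 128.
Price P = 425 - 178 = 247.
Rigel's profit: (247 - 197)·50 - 188 = 2312.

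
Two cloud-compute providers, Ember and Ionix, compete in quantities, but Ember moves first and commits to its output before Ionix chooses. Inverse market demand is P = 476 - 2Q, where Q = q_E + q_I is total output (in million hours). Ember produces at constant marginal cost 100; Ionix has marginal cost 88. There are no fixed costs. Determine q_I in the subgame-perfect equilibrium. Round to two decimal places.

51.50

The follower Ionix best-responds to any q_E: π_I = (476 - 2Q)q_I - 88q_I.
∂π_I/∂q_I = 388 - 2q_E - 4q_I = 0 gives the reaction function q_I = (388 - 2q_E)/4.
Ember substitutes q_I(q_E) into its own profit: π_E = q_E(476 - 2q_E - (388 - 2q_E)/2) - 100q_E = (282 - q_E)q_E - 100q_E.
Leader FOC: 182 - 2q_E = 0, so q_E = 91.
Then q_I = (388 - 2·91)/4 = 103/2.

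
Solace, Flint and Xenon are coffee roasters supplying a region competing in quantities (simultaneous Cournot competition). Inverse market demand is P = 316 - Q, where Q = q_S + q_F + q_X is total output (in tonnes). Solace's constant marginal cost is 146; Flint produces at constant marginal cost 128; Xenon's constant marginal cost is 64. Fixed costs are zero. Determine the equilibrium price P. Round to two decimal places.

Solace's profit: π_S = (316 - Q)q_S - (146q_S). Setting ∂π_S/∂q_S = 0: 170 - 2q_S - (q_F + q_X) = 0.
Flint's first-order condition: 188 - 2q_F - (q_S + q_X) = 0.
Xenon's first-order condition: 252 - 2q_X - (q_S + q_F) = 0.
Adding the 3 conditions: 610 − 2Q − 2Q = 0, i.e. Q = 305/2.
Back-substituting: q_S = (170 − 305/2) = 35/2, q_F = (188 − 305/2) = 71/2, q_X = (252 − 305/2) = 199/2.
Total output Q = 305/2, so price P = 316 - 305/2 = 327/2.

163.50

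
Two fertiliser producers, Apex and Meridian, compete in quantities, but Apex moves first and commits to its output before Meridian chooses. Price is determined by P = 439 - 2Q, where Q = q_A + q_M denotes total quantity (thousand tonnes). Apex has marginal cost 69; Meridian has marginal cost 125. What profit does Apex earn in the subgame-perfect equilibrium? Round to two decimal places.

11342.25

Solve by backward induction. Given q_A, the follower Meridian maximises π_M = (439 - 2q_A - 2q_M)q_M - 125q_M.
Follower FOC: 314 - 2q_A - 4q_M = 0, so q_M(q_A) = (314 - 2q_A)/4.
The leader anticipates this reaction. Substituting into P = 439 - 2Q gives P = 282 - q_A, so π_A = (282 - q_A)q_A - 69q_A.
Maximising: ∂π_A/∂q_A = 213 - 2q_A = 0, giving q_A = 213/2.
Then q_M = (314 - 2·(213/2))/4 = 101/4.
Price P = 439 - 2·(527/4) = 351/2.
Apex's profit: (351/2 - 69)·(213/2) = 11342.2500.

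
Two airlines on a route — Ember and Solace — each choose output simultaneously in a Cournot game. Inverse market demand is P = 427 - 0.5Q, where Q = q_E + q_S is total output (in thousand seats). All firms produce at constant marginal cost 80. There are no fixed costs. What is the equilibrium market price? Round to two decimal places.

A representative firm's profit is π_i = q_i(427 - 0.5Q) - 80q_i.
Setting ∂π_i/∂q_i = 0 with rivals' quantities fixed: 347 - q_i - (1/2)q_j = 0.
With identical firms every q_j equals q_i, so q_j = q_i and 347 = (3/2)q_i, giving q_i = 694/3.
Total output Q = 1388/3, so price P = 427 - (1/2)·(1388/3) = 587/3.

195.67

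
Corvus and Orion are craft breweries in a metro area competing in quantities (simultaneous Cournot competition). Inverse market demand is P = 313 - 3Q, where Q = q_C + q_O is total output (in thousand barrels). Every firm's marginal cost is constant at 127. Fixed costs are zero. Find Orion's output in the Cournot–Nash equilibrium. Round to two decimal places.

Each firm earns π_i = (313 - 3Q)q_i - 127q_i.
First-order condition (treating rivals' output as given): 186 - 6q_i - 3q_j = 0.
By symmetry each firm produces the same amount; substituting q_j = q_i yields q_i = 186/9 = 62/3.

20.67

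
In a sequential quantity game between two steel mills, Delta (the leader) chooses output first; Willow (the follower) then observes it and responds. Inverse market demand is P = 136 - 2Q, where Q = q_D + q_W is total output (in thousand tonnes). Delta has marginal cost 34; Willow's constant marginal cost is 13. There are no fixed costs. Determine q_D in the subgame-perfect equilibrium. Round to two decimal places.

20.25

The follower Willow best-responds to any q_D: π_W = (136 - 2Q)q_W - 13q_W.
Setting the follower's marginal profit to zero, 123 - 2q_D - 4q_W = 0, i.e. q_W = (123 - 2q_D)/4.
The leader anticipates this reaction. Substituting into P = 136 - 2Q gives P = 149/2 - q_D, so π_D = (149/2 - q_D)q_D - 34q_D.
The leader's first-order condition 81/2 - 2q_D = 0 yields q_D = 81/4.
Then q_W = (123 - 2·(81/4))/4 = 165/8.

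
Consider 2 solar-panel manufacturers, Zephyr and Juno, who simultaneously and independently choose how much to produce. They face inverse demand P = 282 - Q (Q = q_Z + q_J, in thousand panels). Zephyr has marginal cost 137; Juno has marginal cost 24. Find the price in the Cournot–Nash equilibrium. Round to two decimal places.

147.67

Zephyr's profit: π_Z = (282 - Q)q_Z - (137q_Z). Setting ∂π_Z/∂q_Z = 0: 145 - 2q_Z - (q_J) = 0.
Juno's profit: π_J = (282 - Q)q_J - (24q_J). Setting ∂π_J/∂q_J = 0: 258 - 2q_J - (q_Z) = 0.
Rearranging gives the reaction functions q_Z = (145 - q_J)/2 and q_J = (258 - q_Z)/2.
Solving the pair: q_Z = 32/3, q_J = 371/3.
Total output Q = 403/3, so price P = 282 - 403/3 = 443/3.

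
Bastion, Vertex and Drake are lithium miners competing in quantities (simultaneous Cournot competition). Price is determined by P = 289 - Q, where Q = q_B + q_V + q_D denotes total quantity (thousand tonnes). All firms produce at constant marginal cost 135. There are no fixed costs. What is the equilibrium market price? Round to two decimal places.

Each firm earns π_i = (289 - Q)q_i - 135q_i.
Setting ∂π_i/∂q_i = 0 with rivals' quantities fixed: 154 - 2q_i - Σ_{j≠i} q_j = 0.
With identical firms every q_j equals q_i, so Σ_{j≠i} q_j = 2q_i and 154 = 4q_i, giving q_i = 77/2.
Total output Q = 231/2, so price P = 289 - 231/2 = 347/2.

173.50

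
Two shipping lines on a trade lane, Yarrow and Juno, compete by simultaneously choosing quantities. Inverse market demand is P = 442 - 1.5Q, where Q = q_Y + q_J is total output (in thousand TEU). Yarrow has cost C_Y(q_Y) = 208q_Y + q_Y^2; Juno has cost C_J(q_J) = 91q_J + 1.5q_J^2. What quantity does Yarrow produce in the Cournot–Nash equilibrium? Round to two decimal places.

Yarrow's profit: π_Y = (442 - 1.5Q)q_Y - (208q_Y + q_Y²). Setting ∂π_Y/∂q_Y = 0: 234 - 5q_Y - (3/2)(q_J) = 0.
Juno's first-order condition: 351 - 6q_J - (3/2)(q_Y) = 0.
Best responses: q_Y = (234 - (3/2)q_J)/5, q_J = (351 - (3/2)q_Y)/6.
Substituting one into the other gives q_Y = 1170/37 and q_J = 1872/37.

31.62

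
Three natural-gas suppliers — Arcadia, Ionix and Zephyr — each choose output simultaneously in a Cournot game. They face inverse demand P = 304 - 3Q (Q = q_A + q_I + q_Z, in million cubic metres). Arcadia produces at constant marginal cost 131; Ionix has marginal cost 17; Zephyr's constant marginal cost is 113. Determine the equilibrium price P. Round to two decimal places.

Arcadia's profit: π_A = (304 - 3Q)q_A - (131q_A). Setting ∂π_A/∂q_A = 0: 173 - 6q_A - 3(q_I + q_Z) = 0.
Ionix's first-order condition: 287 - 6q_I - 3(q_A + q_Z) = 0.
Zephyr's profit: π_Z = (304 - 3Q)q_Z - (113q_Z). Setting ∂π_Z/∂q_Z = 0: 191 - 6q_Z - 3(q_A + q_I) = 0.
Adding the 3 conditions: 651 − 6Q − 6Q = 0, i.e. Q = 217/4.
Back-substituting: q_A = (173 − 651/4)/3 = 41/12, q_I = (287 − 651/4)/3 = 497/12, q_Z = (191 − 651/4)/3 = 113/12.
Total output Q = 217/4, so price P = 304 - 3·(217/4) = 565/4.

141.25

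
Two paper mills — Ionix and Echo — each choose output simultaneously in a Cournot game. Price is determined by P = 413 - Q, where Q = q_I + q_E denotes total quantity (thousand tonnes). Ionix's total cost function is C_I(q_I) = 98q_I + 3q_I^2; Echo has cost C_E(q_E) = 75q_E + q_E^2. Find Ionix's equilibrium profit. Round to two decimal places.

Ionix's profit: π_I = (413 - Q)q_I - (98q_I + 3q_I²). Setting ∂π_I/∂q_I = 0: 315 - 8q_I - (q_E) = 0.
Echo's profit: π_E = (413 - Q)q_E - (75q_E + q_E²). Setting ∂π_E/∂q_E = 0: 338 - 4q_E - (q_I) = 0.
Rearranging gives the reaction functions q_I = (315 - q_E)/8 and q_E = (338 - q_I)/4.
Solving the pair: q_I = 922/31, q_E = 77.0645.
Price P = 413 - 106.8065 = 306.1935.
Ionix's profit: 306.1935·(922/31) - 98·(922/31) - 3(922/31)² = 3538.3309.

3538.33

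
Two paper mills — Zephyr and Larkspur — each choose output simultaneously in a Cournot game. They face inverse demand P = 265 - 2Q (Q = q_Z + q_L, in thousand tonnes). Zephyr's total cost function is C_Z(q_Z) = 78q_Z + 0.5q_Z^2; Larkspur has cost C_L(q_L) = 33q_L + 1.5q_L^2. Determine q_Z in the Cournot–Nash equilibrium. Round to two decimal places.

Zephyr's profit: π_Z = (265 - 2Q)q_Z - (78q_Z + (1/2)q_Z²). Setting ∂π_Z/∂q_Z = 0: 187 - 5q_Z - 2(q_L) = 0.
Larkspur's first-order condition: 232 - 7q_L - 2(q_Z) = 0.
Rearranging gives the reaction functions q_Z = (187 - 2q_L)/5 and q_L = (232 - 2q_Z)/7.
Substituting one into the other gives q_Z = 845/31 and q_L = 786/31.

27.26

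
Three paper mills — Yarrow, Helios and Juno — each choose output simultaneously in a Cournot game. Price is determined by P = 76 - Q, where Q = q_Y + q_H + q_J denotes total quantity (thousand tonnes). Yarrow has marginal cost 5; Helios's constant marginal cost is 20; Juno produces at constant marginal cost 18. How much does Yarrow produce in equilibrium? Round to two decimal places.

24.75

Yarrow's profit: π_Y = (76 - Q)q_Y - (5q_Y). Setting ∂π_Y/∂q_Y = 0: 71 - 2q_Y - (q_H + q_J) = 0.
Helios's profit: π_H = (76 - Q)q_H - (20q_H). Setting ∂π_H/∂q_H = 0: 56 - 2q_H - (q_Y + q_J) = 0.
Juno's first-order condition: 58 - 2q_J - (q_Y + q_H) = 0.
Summing all 3 equations gives 185 − 4Q = 0, hence Q = 185/4.
Back-substituting: q_Y = (71 − 185/4) = 99/4, q_H = (56 − 185/4) = 39/4, q_J = (58 − 185/4) = 47/4.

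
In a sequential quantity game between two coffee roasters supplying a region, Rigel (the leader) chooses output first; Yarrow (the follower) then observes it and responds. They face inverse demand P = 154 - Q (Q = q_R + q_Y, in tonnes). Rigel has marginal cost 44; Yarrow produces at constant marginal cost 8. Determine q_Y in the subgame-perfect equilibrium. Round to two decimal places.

Solve by backward induction. Given q_R, the follower Yarrow maximises π_Y = (154 - q_R - q_Y)q_Y - 8q_Y.
∂π_Y/∂q_Y = 146 - q_R - 2q_Y = 0 gives the reaction function q_Y = (146 - q_R)/2.
The leader anticipates this reaction. Substituting into P = 154 - Q gives P = 81 - (1/2)q_R, so π_R = (81 - (1/2)q_R)q_R - 44q_R.
Leader FOC: 37 - q_R = 0, so q_R = 37.
Then q_Y = (146 - 37)/2 = 109/2.

54.50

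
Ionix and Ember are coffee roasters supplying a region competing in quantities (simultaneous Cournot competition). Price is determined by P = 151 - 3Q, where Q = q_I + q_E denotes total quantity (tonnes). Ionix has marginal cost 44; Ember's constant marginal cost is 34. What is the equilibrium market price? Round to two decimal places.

76.33

Ionix's profit: π_I = (151 - 3Q)q_I - (44q_I). Setting ∂π_I/∂q_I = 0: 107 - 6q_I - 3(q_E) = 0.
Ember's first-order condition: 117 - 6q_E - 3(q_I) = 0.
Rearranging gives the reaction functions q_I = (107 - 3q_E)/6 and q_E = (117 - 3q_I)/6.
Solving the pair: q_I = 97/9, q_E = 127/9.
Total output Q = 224/9, so price P = 151 - 3·(224/9) = 229/3.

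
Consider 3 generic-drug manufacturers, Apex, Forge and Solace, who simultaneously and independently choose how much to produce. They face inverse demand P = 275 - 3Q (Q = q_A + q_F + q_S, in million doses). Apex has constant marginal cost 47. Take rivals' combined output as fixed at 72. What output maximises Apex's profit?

With rivals' combined output fixed at 72, Apex's profit is π_A = (275 - 3·72 - 3q_A)q_A - (47q_A) = (59 - 3q_A)q_A - (47q_A).
∂π_A/∂q_A = 12 - 6q_A = 0, so q_A = 2.

2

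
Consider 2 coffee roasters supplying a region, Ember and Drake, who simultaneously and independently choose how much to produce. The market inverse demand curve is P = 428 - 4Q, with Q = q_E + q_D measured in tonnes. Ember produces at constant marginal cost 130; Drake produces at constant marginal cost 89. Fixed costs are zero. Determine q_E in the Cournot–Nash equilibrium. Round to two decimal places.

21.42

Ember's profit: π_E = (428 - 4Q)q_E - (130q_E). Setting ∂π_E/∂q_E = 0: 298 - 8q_E - 4(q_D) = 0.
Drake's first-order condition: 339 - 8q_D - 4(q_E) = 0.
Best responses: q_E = (298 - 4q_D)/8, q_D = (339 - 4q_E)/8.
Solving the pair: q_E = 257/12, q_D = 95/3.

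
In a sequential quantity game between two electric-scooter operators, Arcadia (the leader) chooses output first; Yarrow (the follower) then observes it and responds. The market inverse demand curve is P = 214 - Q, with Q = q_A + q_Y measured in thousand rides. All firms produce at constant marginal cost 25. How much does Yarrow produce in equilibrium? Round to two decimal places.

Solve by backward induction. Given q_A, the follower Yarrow maximises π_Y = (214 - q_A - q_Y)q_Y - 25q_Y.
Follower FOC: 189 - q_A - 2q_Y = 0, so q_Y(q_A) = (189 - q_A)/2.
Arcadia substitutes q_Y(q_A) into its own profit: π_A = q_A(214 - q_A - (189 - q_A)/2) - 25q_A = (239/2 - (1/2)q_A)q_A - 25q_A.
The leader's first-order condition 189/2 - q_A = 0 yields q_A = 189/2.
Then q_Y = (189 - 189/2)/2 = 189/4.

47.25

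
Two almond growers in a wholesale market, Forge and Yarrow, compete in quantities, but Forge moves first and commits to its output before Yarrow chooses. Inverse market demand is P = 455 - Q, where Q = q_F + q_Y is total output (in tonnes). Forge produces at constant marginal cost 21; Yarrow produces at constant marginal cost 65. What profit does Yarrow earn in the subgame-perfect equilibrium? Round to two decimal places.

5700.25

Solve by backward induction. Given q_F, the follower Yarrow maximises π_Y = (455 - q_F - q_Y)q_Y - 65q_Y.
Setting the follower's marginal profit to zero, 390 - q_F - 2q_Y = 0, i.e. q_Y = (390 - q_F)/2.
The leader anticipates this reaction. Substituting into P = 455 - Q gives P = 260 - (1/2)q_F, so π_F = (260 - (1/2)q_F)q_F - 21q_F.
Maximising: ∂π_F/∂q_F = 239 - q_F = 0, giving q_F = 239.
Then q_Y = (390 - 239)/2 = 151/2.
Price P = 455 - 629/2 = 281/2.
Yarrow's profit: (281/2 - 65)·(151/2) = 5700.2500.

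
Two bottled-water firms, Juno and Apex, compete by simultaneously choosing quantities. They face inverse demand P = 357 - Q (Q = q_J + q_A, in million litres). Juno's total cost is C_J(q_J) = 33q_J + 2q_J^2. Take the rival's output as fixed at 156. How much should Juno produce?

28

With the rival's output fixed at 156, Juno's profit is π_J = (357 - 156 - q_J)q_J - (33q_J + 2q_J²) = (201 - q_J)q_J - (33q_J + 2q_J²).
∂π_J/∂q_J = 168 - 6q_J = 0, so q_J = 28.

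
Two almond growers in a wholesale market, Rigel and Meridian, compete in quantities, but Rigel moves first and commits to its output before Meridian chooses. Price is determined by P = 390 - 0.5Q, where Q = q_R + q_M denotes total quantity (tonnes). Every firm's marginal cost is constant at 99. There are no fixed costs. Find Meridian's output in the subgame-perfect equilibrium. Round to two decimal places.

145.50

Solve by backward induction. Given q_R, the follower Meridian maximises π_M = (390 - (1/2)q_R - (1/2)q_M)q_M - 99q_M.
Setting the follower's marginal profit to zero, 291 - (1/2)q_R - q_M = 0, i.e. q_M = (291 - (1/2)q_R).
Rigel substitutes q_M(q_R) into its own profit: π_R = q_R(390 - (1/2)q_R - (291 - (1/2)q_R)/2) - 99q_R = (489/2 - (1/4)q_R)q_R - 99q_R.
Leader FOC: 291/2 - (1/2)q_R = 0, so q_R = 291.
Then q_M = (291 - (1/2)·291) = 291/2.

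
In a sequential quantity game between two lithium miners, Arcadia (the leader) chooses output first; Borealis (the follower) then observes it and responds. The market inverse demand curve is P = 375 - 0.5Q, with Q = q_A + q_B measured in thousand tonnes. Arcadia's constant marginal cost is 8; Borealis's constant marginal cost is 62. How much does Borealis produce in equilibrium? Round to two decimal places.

The follower Borealis best-responds to any q_A: π_B = (375 - 0.5Q)q_B - 62q_B.
Setting the follower's marginal profit to zero, 313 - (1/2)q_A - q_B = 0, i.e. q_B = (313 - (1/2)q_A).
The leader anticipates this reaction. Substituting into P = 375 - 0.5Q gives P = 437/2 - (1/4)q_A, so π_A = (437/2 - (1/4)q_A)q_A - 8q_A.
Leader FOC: 421/2 - (1/2)q_A = 0, so q_A = 421.
Then q_B = (313 - (1/2)·421) = 205/2.

102.50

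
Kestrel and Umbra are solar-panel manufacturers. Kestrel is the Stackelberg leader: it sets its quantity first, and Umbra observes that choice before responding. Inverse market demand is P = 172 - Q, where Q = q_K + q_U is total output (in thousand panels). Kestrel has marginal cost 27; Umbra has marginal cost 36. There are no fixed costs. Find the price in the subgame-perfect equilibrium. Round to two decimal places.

65.50

The follower Umbra best-responds to any q_K: π_U = (172 - Q)q_U - 36q_U.
∂π_U/∂q_U = 136 - q_K - 2q_U = 0 gives the reaction function q_U = (136 - q_K)/2.
The leader anticipates this reaction. Substituting into P = 172 - Q gives P = 104 - (1/2)q_K, so π_K = (104 - (1/2)q_K)q_K - 27q_K.
Maximising: ∂π_K/∂q_K = 77 - q_K = 0, giving q_K = 77.
Then q_U = (136 - 77)/2 = 59/2.
Total output Q = 213/2, so price P = 172 - 213/2 = 131/2.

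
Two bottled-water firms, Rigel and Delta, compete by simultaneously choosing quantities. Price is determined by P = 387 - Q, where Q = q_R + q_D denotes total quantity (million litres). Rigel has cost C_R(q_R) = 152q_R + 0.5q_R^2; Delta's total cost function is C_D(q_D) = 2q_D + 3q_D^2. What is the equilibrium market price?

Rigel's profit: π_R = (387 - Q)q_R - (152q_R + (1/2)q_R²). Setting ∂π_R/∂q_R = 0: 235 - 3q_R - (q_D) = 0.
Delta's profit: π_D = (387 - Q)q_D - (2q_D + 3q_D²). Setting ∂π_D/∂q_D = 0: 385 - 8q_D - (q_R) = 0.
Best responses: q_R = (235 - q_D)/3, q_D = (385 - q_R)/8.
Solving the pair: q_R = 65, q_D = 40.
Total output Q = 105, so price P = 387 - 105 = 282.

282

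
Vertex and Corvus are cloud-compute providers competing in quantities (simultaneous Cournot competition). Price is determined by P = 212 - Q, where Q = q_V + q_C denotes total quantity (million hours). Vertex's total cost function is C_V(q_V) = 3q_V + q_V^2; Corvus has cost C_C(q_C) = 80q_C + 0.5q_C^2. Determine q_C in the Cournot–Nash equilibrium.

29

Vertex's profit: π_V = (212 - Q)q_V - (3q_V + q_V²). Setting ∂π_V/∂q_V = 0: 209 - 4q_V - (q_C) = 0.
Corvus's profit: π_C = (212 - Q)q_C - (80q_C + (1/2)q_C²). Setting ∂π_C/∂q_C = 0: 132 - 3q_C - (q_V) = 0.
Best responses: q_V = (209 - q_C)/4, q_C = (132 - q_V)/3.
Substituting one into the other gives q_V = 45 and q_C = 29.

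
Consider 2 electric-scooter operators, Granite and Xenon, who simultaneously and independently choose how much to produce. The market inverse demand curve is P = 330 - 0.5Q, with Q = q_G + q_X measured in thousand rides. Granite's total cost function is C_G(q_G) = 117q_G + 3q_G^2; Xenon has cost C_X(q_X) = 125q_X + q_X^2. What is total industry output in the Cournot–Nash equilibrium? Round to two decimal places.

Granite's profit: π_G = (330 - 0.5Q)q_G - (117q_G + 3q_G²). Setting ∂π_G/∂q_G = 0: 213 - 7q_G - (1/2)(q_X) = 0.
Xenon's first-order condition: 205 - 3q_X - (1/2)(q_G) = 0.
So q_G = (213 - (1/2)q_X)/7 and q_X = (205 - (1/2)q_G)/3.
Solving the pair: q_G = 25.8554, q_X = 64.0241.
Total output Q = 25.8554 + 64.0241 = 89.8795.

89.88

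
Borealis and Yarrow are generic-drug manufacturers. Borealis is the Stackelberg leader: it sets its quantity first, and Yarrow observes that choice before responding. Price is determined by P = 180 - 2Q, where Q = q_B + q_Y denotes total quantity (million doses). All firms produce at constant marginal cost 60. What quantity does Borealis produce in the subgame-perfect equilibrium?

Solve by backward induction. Given q_B, the follower Yarrow maximises π_Y = (180 - 2q_B - 2q_Y)q_Y - 60q_Y.
Setting the follower's marginal profit to zero, 120 - 2q_B - 4q_Y = 0, i.e. q_Y = (120 - 2q_B)/4.
Borealis substitutes q_Y(q_B) into its own profit: π_B = q_B(180 - 2q_B - (120 - 2q_B)/2) - 60q_B = (120 - q_B)q_B - 60q_B.
Maximising: ∂π_B/∂q_B = 60 - 2q_B = 0, giving q_B = 30.
Then q_Y = (120 - 2·30)/4 = 15.

30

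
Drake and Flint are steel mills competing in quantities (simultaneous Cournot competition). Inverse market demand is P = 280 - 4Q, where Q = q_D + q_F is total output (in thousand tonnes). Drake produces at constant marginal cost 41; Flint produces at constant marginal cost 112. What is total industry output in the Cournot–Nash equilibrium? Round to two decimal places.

33.92

Drake's profit: π_D = (280 - 4Q)q_D - (41q_D). Setting ∂π_D/∂q_D = 0: 239 - 8q_D - 4(q_F) = 0.
Flint's profit: π_F = (280 - 4Q)q_F - (112q_F). Setting ∂π_F/∂q_F = 0: 168 - 8q_F - 4(q_D) = 0.
Rearranging gives the reaction functions q_D = (239 - 4q_F)/8 and q_F = (168 - 4q_D)/8.
Solving the pair: q_D = 155/6, q_F = 97/12.
Total output Q = 155/6 + 97/12 = 407/12.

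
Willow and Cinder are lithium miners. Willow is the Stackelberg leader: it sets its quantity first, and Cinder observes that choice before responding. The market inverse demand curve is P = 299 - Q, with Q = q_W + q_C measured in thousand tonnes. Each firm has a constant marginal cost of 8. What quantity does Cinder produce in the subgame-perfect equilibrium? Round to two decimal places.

72.75

The follower Cinder best-responds to any q_W: π_C = (299 - Q)q_C - 8q_C.
∂π_C/∂q_C = 291 - q_W - 2q_C = 0 gives the reaction function q_C = (291 - q_W)/2.
The leader anticipates this reaction. Substituting into P = 299 - Q gives P = 307/2 - (1/2)q_W, so π_W = (307/2 - (1/2)q_W)q_W - 8q_W.
Maximising: ∂π_W/∂q_W = 291/2 - q_W = 0, giving q_W = 291/2.
Then q_C = (291 - 291/2)/2 = 291/4.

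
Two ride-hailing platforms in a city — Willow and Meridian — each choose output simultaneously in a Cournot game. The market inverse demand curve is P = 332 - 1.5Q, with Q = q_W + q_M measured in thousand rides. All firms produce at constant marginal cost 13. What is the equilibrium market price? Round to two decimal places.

Each firm earns π_i = (332 - 1.5Q)q_i - 13q_i.
Setting ∂π_i/∂q_i = 0 with rivals' quantities fixed: 319 - 3q_i - (3/2)q_j = 0.
With identical firms every q_j equals q_i, so q_j = q_i and 319 = (9/2)q_i, giving q_i = 638/9.
Total output Q = 1276/9, so price P = 332 - (3/2)·(1276/9) = 358/3.

119.33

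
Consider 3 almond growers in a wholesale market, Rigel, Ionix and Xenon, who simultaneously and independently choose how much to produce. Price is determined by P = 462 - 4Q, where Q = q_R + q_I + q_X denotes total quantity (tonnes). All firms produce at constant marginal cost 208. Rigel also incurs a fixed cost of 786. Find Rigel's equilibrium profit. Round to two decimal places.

A representative firm's profit is π_i = q_i(462 - 4Q) - 208q_i.
Setting ∂π_i/∂q_i = 0 with rivals' quantities fixed: 254 - 8q_i - 4·Σ_{j≠i} q_j = 0.
By symmetry each firm produces the same amount; substituting Σ_{j≠i} q_j = 2q_i yields q_i = 254/16 = 127/8.
Price P = 462 - 4·(381/8) = 543/2.
Rigel's profit: (543/2 - 208)·(127/8) - 786 = 222.0625.

222.06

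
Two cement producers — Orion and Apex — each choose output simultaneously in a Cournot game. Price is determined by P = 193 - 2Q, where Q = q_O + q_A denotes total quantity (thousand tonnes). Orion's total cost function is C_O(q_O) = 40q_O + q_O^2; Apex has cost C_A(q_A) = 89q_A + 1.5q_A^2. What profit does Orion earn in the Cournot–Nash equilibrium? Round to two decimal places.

Orion's profit: π_O = (193 - 2Q)q_O - (40q_O + q_O²). Setting ∂π_O/∂q_O = 0: 153 - 6q_O - 2(q_A) = 0.
Apex's first-order condition: 104 - 7q_A - 2(q_O) = 0.
Rearranging gives the reaction functions q_O = (153 - 2q_A)/6 and q_A = (104 - 2q_O)/7.
Substituting one into the other gives q_O = 863/38 and q_A = 159/19.
Price P = 193 - 2·(1181/38) = 130.8421.
Orion's profit: 130.8421·(863/38) - 40·(863/38) - (863/38)² = 1547.3040.

1547.30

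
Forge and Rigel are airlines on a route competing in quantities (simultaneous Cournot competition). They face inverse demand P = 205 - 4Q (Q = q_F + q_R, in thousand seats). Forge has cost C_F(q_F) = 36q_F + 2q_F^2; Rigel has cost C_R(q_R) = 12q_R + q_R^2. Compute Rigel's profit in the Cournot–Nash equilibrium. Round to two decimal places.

1243.34

Forge's profit: π_F = (205 - 4Q)q_F - (36q_F + 2q_F²). Setting ∂π_F/∂q_F = 0: 169 - 12q_F - 4(q_R) = 0.
Rigel's profit: π_R = (205 - 4Q)q_R - (12q_R + q_R²). Setting ∂π_R/∂q_R = 0: 193 - 10q_R - 4(q_F) = 0.
Best responses: q_F = (169 - 4q_R)/12, q_R = (193 - 4q_F)/10.
Solving the pair: q_F = 459/52, q_R = 205/13.
Price P = 205 - 4·(1279/52) = 1386/13.
Rigel's profit: (1386/13)·(205/13) - 12·(205/13) - (205/13)² = 1243.3432.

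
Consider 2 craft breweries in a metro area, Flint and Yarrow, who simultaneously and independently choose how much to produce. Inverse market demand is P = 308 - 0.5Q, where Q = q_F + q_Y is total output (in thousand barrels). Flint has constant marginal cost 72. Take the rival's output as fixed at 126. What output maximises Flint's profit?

173

With the rival's output fixed at 126, Flint's profit is π_F = (308 - (1/2)·126 - (1/2)q_F)q_F - (72q_F) = (245 - (1/2)q_F)q_F - (72q_F).
∂π_F/∂q_F = 173 - q_F = 0, so q_F = 173.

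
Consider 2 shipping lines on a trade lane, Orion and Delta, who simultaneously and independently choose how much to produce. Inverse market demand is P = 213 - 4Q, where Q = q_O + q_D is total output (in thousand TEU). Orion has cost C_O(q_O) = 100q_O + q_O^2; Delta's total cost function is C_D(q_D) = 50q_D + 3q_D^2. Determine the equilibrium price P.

145

Orion's profit: π_O = (213 - 4Q)q_O - (100q_O + q_O²). Setting ∂π_O/∂q_O = 0: 113 - 10q_O - 4(q_D) = 0.
Delta's profit: π_D = (213 - 4Q)q_D - (50q_D + 3q_D²). Setting ∂π_D/∂q_D = 0: 163 - 14q_D - 4(q_O) = 0.
Best responses: q_O = (113 - 4q_D)/10, q_D = (163 - 4q_O)/14.
Substituting one into the other gives q_O = 15/2 and q_D = 19/2.
Total output Q = 17, so price P = 213 - 4·17 = 145.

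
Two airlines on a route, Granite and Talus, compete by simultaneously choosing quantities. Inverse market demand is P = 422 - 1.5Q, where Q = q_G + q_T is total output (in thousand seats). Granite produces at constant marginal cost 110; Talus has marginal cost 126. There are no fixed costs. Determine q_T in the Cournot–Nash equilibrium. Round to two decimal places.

Granite's profit: π_G = (422 - 1.5Q)q_G - (110q_G). Setting ∂π_G/∂q_G = 0: 312 - 3q_G - (3/2)(q_T) = 0.
Talus's profit: π_T = (422 - 1.5Q)q_T - (126q_T). Setting ∂π_T/∂q_T = 0: 296 - 3q_T - (3/2)(q_G) = 0.
Rearranging gives the reaction functions q_G = (312 - (3/2)q_T)/3 and q_T = (296 - (3/2)q_G)/3.
Substituting one into the other gives q_G = 656/9 and q_T = 560/9.

62.22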